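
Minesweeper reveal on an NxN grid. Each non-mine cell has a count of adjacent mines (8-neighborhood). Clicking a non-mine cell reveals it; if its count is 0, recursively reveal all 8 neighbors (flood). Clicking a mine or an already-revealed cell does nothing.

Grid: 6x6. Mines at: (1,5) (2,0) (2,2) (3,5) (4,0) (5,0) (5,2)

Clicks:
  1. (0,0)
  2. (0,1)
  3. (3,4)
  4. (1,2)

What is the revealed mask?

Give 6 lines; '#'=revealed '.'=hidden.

Click 1 (0,0) count=0: revealed 10 new [(0,0) (0,1) (0,2) (0,3) (0,4) (1,0) (1,1) (1,2) (1,3) (1,4)] -> total=10
Click 2 (0,1) count=0: revealed 0 new [(none)] -> total=10
Click 3 (3,4) count=1: revealed 1 new [(3,4)] -> total=11
Click 4 (1,2) count=1: revealed 0 new [(none)] -> total=11

Answer: #####.
#####.
......
....#.
......
......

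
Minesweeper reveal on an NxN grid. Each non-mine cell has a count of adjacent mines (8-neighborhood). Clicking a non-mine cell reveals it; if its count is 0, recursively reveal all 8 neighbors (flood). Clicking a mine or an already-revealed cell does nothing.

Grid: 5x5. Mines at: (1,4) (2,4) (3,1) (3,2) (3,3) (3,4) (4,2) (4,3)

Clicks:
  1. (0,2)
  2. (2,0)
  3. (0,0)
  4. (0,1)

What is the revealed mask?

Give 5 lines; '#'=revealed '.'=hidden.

Click 1 (0,2) count=0: revealed 12 new [(0,0) (0,1) (0,2) (0,3) (1,0) (1,1) (1,2) (1,3) (2,0) (2,1) (2,2) (2,3)] -> total=12
Click 2 (2,0) count=1: revealed 0 new [(none)] -> total=12
Click 3 (0,0) count=0: revealed 0 new [(none)] -> total=12
Click 4 (0,1) count=0: revealed 0 new [(none)] -> total=12

Answer: ####.
####.
####.
.....
.....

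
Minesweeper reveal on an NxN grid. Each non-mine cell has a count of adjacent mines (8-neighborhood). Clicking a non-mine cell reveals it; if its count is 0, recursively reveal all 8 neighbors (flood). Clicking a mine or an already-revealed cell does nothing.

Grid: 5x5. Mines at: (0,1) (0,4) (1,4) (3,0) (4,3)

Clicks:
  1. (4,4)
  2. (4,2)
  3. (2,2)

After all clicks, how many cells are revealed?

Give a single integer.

Answer: 11

Derivation:
Click 1 (4,4) count=1: revealed 1 new [(4,4)] -> total=1
Click 2 (4,2) count=1: revealed 1 new [(4,2)] -> total=2
Click 3 (2,2) count=0: revealed 9 new [(1,1) (1,2) (1,3) (2,1) (2,2) (2,3) (3,1) (3,2) (3,3)] -> total=11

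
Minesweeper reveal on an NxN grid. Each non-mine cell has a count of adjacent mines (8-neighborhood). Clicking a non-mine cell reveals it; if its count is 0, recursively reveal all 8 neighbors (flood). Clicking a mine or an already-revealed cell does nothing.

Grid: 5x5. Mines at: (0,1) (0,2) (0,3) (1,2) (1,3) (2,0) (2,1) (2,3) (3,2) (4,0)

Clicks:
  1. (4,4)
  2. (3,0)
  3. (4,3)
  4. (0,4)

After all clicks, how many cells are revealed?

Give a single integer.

Click 1 (4,4) count=0: revealed 4 new [(3,3) (3,4) (4,3) (4,4)] -> total=4
Click 2 (3,0) count=3: revealed 1 new [(3,0)] -> total=5
Click 3 (4,3) count=1: revealed 0 new [(none)] -> total=5
Click 4 (0,4) count=2: revealed 1 new [(0,4)] -> total=6

Answer: 6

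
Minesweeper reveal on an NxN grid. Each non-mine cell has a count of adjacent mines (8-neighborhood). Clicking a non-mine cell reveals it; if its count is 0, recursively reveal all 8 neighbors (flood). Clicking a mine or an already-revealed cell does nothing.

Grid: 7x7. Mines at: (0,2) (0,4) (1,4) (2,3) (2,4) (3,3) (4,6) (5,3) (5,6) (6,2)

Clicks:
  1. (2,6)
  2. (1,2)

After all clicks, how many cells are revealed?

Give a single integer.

Answer: 9

Derivation:
Click 1 (2,6) count=0: revealed 8 new [(0,5) (0,6) (1,5) (1,6) (2,5) (2,6) (3,5) (3,6)] -> total=8
Click 2 (1,2) count=2: revealed 1 new [(1,2)] -> total=9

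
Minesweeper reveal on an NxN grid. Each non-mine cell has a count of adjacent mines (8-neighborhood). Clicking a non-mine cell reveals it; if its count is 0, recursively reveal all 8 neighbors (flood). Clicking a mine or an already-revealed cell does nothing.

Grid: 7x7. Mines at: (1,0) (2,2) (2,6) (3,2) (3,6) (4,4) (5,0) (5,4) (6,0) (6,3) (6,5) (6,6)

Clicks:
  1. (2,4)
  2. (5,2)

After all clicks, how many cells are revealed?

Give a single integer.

Click 1 (2,4) count=0: revealed 18 new [(0,1) (0,2) (0,3) (0,4) (0,5) (0,6) (1,1) (1,2) (1,3) (1,4) (1,5) (1,6) (2,3) (2,4) (2,5) (3,3) (3,4) (3,5)] -> total=18
Click 2 (5,2) count=1: revealed 1 new [(5,2)] -> total=19

Answer: 19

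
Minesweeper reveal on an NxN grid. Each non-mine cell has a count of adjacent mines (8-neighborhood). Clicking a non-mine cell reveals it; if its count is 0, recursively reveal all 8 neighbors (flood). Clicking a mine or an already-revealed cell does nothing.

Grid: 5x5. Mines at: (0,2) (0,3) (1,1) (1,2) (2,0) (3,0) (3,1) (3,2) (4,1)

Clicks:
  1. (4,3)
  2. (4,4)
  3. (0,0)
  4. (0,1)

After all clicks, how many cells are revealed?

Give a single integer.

Click 1 (4,3) count=1: revealed 1 new [(4,3)] -> total=1
Click 2 (4,4) count=0: revealed 7 new [(1,3) (1,4) (2,3) (2,4) (3,3) (3,4) (4,4)] -> total=8
Click 3 (0,0) count=1: revealed 1 new [(0,0)] -> total=9
Click 4 (0,1) count=3: revealed 1 new [(0,1)] -> total=10

Answer: 10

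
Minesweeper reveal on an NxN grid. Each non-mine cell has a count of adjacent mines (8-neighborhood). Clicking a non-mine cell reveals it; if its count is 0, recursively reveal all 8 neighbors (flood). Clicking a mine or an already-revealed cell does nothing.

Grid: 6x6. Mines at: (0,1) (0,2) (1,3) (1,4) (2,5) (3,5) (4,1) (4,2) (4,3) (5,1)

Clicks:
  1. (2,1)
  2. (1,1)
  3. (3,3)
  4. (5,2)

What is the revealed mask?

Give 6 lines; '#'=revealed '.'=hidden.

Answer: ......
###...
###...
####..
......
..#...

Derivation:
Click 1 (2,1) count=0: revealed 9 new [(1,0) (1,1) (1,2) (2,0) (2,1) (2,2) (3,0) (3,1) (3,2)] -> total=9
Click 2 (1,1) count=2: revealed 0 new [(none)] -> total=9
Click 3 (3,3) count=2: revealed 1 new [(3,3)] -> total=10
Click 4 (5,2) count=4: revealed 1 new [(5,2)] -> total=11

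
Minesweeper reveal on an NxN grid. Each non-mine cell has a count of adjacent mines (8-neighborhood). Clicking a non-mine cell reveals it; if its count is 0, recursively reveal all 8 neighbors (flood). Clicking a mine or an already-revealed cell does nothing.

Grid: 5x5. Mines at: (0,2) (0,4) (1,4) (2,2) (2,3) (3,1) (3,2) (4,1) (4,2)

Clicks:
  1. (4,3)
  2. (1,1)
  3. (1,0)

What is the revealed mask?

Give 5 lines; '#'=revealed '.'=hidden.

Click 1 (4,3) count=2: revealed 1 new [(4,3)] -> total=1
Click 2 (1,1) count=2: revealed 1 new [(1,1)] -> total=2
Click 3 (1,0) count=0: revealed 5 new [(0,0) (0,1) (1,0) (2,0) (2,1)] -> total=7

Answer: ##...
##...
##...
.....
...#.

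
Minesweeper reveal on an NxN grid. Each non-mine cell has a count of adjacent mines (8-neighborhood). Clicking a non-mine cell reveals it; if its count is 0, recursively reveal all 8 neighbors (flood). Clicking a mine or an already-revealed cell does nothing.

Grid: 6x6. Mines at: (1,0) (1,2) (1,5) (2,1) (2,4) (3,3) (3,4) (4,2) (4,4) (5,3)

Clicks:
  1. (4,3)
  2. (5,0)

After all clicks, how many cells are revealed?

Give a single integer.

Answer: 7

Derivation:
Click 1 (4,3) count=5: revealed 1 new [(4,3)] -> total=1
Click 2 (5,0) count=0: revealed 6 new [(3,0) (3,1) (4,0) (4,1) (5,0) (5,1)] -> total=7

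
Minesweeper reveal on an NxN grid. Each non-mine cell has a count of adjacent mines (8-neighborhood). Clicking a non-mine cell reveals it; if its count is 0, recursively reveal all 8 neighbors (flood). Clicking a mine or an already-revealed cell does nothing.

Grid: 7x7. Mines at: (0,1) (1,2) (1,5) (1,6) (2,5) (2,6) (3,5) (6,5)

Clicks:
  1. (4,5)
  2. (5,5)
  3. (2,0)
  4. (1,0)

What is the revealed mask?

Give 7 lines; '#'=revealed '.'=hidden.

Click 1 (4,5) count=1: revealed 1 new [(4,5)] -> total=1
Click 2 (5,5) count=1: revealed 1 new [(5,5)] -> total=2
Click 3 (2,0) count=0: revealed 27 new [(1,0) (1,1) (2,0) (2,1) (2,2) (2,3) (2,4) (3,0) (3,1) (3,2) (3,3) (3,4) (4,0) (4,1) (4,2) (4,3) (4,4) (5,0) (5,1) (5,2) (5,3) (5,4) (6,0) (6,1) (6,2) (6,3) (6,4)] -> total=29
Click 4 (1,0) count=1: revealed 0 new [(none)] -> total=29

Answer: .......
##.....
#####..
#####..
######.
######.
#####..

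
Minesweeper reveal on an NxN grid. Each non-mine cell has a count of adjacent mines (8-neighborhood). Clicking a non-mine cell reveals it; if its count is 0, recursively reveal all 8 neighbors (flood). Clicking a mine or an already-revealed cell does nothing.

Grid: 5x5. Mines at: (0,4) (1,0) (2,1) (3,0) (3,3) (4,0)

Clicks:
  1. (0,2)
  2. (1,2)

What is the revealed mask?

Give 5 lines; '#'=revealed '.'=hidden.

Click 1 (0,2) count=0: revealed 6 new [(0,1) (0,2) (0,3) (1,1) (1,2) (1,3)] -> total=6
Click 2 (1,2) count=1: revealed 0 new [(none)] -> total=6

Answer: .###.
.###.
.....
.....
.....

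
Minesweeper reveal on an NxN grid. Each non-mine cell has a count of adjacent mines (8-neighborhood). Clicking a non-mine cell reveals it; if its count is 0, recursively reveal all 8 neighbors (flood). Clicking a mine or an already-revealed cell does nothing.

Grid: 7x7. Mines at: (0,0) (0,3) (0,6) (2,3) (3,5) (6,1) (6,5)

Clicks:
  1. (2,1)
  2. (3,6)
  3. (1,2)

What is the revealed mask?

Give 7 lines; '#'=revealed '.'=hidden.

Answer: .......
###....
###....
#####.#
#####..
#####..
..###..

Derivation:
Click 1 (2,1) count=0: revealed 24 new [(1,0) (1,1) (1,2) (2,0) (2,1) (2,2) (3,0) (3,1) (3,2) (3,3) (3,4) (4,0) (4,1) (4,2) (4,3) (4,4) (5,0) (5,1) (5,2) (5,3) (5,4) (6,2) (6,3) (6,4)] -> total=24
Click 2 (3,6) count=1: revealed 1 new [(3,6)] -> total=25
Click 3 (1,2) count=2: revealed 0 new [(none)] -> total=25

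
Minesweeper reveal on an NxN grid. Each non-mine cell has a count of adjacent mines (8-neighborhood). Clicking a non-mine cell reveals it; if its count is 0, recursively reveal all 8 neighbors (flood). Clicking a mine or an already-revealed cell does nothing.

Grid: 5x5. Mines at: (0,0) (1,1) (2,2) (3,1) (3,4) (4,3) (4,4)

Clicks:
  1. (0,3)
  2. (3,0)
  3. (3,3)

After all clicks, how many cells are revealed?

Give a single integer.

Answer: 10

Derivation:
Click 1 (0,3) count=0: revealed 8 new [(0,2) (0,3) (0,4) (1,2) (1,3) (1,4) (2,3) (2,4)] -> total=8
Click 2 (3,0) count=1: revealed 1 new [(3,0)] -> total=9
Click 3 (3,3) count=4: revealed 1 new [(3,3)] -> total=10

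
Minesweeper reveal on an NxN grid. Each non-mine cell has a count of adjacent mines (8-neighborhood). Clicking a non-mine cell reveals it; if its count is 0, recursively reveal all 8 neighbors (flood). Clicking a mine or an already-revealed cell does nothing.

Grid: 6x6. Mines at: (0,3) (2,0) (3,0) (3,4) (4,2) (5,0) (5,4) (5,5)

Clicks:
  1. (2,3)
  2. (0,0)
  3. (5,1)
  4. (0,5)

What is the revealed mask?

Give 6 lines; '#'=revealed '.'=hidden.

Click 1 (2,3) count=1: revealed 1 new [(2,3)] -> total=1
Click 2 (0,0) count=0: revealed 6 new [(0,0) (0,1) (0,2) (1,0) (1,1) (1,2)] -> total=7
Click 3 (5,1) count=2: revealed 1 new [(5,1)] -> total=8
Click 4 (0,5) count=0: revealed 6 new [(0,4) (0,5) (1,4) (1,5) (2,4) (2,5)] -> total=14

Answer: ###.##
###.##
...###
......
......
.#....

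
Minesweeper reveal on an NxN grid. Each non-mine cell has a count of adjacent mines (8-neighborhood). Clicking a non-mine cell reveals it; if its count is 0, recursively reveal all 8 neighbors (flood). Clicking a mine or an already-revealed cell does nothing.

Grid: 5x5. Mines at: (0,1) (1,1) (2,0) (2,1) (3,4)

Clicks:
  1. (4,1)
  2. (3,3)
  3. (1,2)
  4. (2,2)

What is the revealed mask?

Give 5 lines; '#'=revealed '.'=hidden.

Click 1 (4,1) count=0: revealed 8 new [(3,0) (3,1) (3,2) (3,3) (4,0) (4,1) (4,2) (4,3)] -> total=8
Click 2 (3,3) count=1: revealed 0 new [(none)] -> total=8
Click 3 (1,2) count=3: revealed 1 new [(1,2)] -> total=9
Click 4 (2,2) count=2: revealed 1 new [(2,2)] -> total=10

Answer: .....
..#..
..#..
####.
####.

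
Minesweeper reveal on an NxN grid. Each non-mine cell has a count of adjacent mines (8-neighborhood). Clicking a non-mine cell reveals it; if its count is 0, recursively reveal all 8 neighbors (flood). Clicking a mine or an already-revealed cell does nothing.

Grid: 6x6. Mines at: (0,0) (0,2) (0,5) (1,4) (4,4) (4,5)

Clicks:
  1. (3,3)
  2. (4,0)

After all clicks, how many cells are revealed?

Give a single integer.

Click 1 (3,3) count=1: revealed 1 new [(3,3)] -> total=1
Click 2 (4,0) count=0: revealed 19 new [(1,0) (1,1) (1,2) (1,3) (2,0) (2,1) (2,2) (2,3) (3,0) (3,1) (3,2) (4,0) (4,1) (4,2) (4,3) (5,0) (5,1) (5,2) (5,3)] -> total=20

Answer: 20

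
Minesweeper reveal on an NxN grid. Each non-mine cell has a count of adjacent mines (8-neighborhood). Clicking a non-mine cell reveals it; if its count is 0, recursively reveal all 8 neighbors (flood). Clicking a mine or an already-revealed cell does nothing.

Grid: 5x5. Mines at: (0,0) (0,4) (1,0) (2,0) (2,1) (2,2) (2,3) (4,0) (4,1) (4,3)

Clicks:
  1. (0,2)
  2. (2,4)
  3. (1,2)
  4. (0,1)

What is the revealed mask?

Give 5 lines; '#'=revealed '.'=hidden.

Click 1 (0,2) count=0: revealed 6 new [(0,1) (0,2) (0,3) (1,1) (1,2) (1,3)] -> total=6
Click 2 (2,4) count=1: revealed 1 new [(2,4)] -> total=7
Click 3 (1,2) count=3: revealed 0 new [(none)] -> total=7
Click 4 (0,1) count=2: revealed 0 new [(none)] -> total=7

Answer: .###.
.###.
....#
.....
.....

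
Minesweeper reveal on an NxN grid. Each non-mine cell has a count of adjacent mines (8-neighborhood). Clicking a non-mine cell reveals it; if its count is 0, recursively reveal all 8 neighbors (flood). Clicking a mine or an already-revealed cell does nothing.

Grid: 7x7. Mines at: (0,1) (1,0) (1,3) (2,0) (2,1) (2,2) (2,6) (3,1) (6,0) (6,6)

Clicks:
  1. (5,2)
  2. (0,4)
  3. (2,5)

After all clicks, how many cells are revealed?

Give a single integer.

Answer: 26

Derivation:
Click 1 (5,2) count=0: revealed 25 new [(2,3) (2,4) (2,5) (3,2) (3,3) (3,4) (3,5) (3,6) (4,1) (4,2) (4,3) (4,4) (4,5) (4,6) (5,1) (5,2) (5,3) (5,4) (5,5) (5,6) (6,1) (6,2) (6,3) (6,4) (6,5)] -> total=25
Click 2 (0,4) count=1: revealed 1 new [(0,4)] -> total=26
Click 3 (2,5) count=1: revealed 0 new [(none)] -> total=26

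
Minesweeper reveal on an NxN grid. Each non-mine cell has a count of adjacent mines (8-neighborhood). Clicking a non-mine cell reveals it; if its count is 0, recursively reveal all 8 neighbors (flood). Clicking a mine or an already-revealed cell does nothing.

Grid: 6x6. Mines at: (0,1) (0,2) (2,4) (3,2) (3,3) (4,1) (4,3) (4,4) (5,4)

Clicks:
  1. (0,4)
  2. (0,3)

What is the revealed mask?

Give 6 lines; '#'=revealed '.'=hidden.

Click 1 (0,4) count=0: revealed 6 new [(0,3) (0,4) (0,5) (1,3) (1,4) (1,5)] -> total=6
Click 2 (0,3) count=1: revealed 0 new [(none)] -> total=6

Answer: ...###
...###
......
......
......
......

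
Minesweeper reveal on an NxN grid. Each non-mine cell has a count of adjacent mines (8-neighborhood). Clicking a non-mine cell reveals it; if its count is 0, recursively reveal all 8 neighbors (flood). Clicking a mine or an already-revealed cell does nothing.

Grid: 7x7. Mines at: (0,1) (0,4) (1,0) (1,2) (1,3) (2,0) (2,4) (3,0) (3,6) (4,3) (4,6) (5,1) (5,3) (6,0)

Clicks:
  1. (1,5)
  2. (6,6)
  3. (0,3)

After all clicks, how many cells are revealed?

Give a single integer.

Click 1 (1,5) count=2: revealed 1 new [(1,5)] -> total=1
Click 2 (6,6) count=0: revealed 6 new [(5,4) (5,5) (5,6) (6,4) (6,5) (6,6)] -> total=7
Click 3 (0,3) count=3: revealed 1 new [(0,3)] -> total=8

Answer: 8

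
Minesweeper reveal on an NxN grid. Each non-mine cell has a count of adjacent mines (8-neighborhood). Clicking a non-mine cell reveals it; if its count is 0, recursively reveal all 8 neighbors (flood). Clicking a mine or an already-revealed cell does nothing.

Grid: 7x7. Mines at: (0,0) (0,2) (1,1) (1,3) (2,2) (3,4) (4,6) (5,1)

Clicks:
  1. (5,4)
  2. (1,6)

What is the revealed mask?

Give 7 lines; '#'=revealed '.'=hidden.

Click 1 (5,4) count=0: revealed 14 new [(4,2) (4,3) (4,4) (4,5) (5,2) (5,3) (5,4) (5,5) (5,6) (6,2) (6,3) (6,4) (6,5) (6,6)] -> total=14
Click 2 (1,6) count=0: revealed 11 new [(0,4) (0,5) (0,6) (1,4) (1,5) (1,6) (2,4) (2,5) (2,6) (3,5) (3,6)] -> total=25

Answer: ....###
....###
....###
.....##
..####.
..#####
..#####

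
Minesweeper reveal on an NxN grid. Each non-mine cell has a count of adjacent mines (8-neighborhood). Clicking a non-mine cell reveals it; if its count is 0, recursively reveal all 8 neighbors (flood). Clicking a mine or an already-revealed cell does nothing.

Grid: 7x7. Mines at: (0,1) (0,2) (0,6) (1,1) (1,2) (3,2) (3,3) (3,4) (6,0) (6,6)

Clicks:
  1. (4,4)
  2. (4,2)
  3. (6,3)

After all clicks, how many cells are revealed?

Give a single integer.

Click 1 (4,4) count=2: revealed 1 new [(4,4)] -> total=1
Click 2 (4,2) count=2: revealed 1 new [(4,2)] -> total=2
Click 3 (6,3) count=0: revealed 13 new [(4,1) (4,3) (4,5) (5,1) (5,2) (5,3) (5,4) (5,5) (6,1) (6,2) (6,3) (6,4) (6,5)] -> total=15

Answer: 15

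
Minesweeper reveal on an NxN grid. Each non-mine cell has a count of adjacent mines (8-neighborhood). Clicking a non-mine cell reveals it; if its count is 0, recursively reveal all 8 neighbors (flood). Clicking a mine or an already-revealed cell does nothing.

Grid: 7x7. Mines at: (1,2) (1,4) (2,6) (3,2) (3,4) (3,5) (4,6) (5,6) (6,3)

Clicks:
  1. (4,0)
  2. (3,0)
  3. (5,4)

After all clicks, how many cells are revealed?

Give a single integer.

Click 1 (4,0) count=0: revealed 17 new [(0,0) (0,1) (1,0) (1,1) (2,0) (2,1) (3,0) (3,1) (4,0) (4,1) (4,2) (5,0) (5,1) (5,2) (6,0) (6,1) (6,2)] -> total=17
Click 2 (3,0) count=0: revealed 0 new [(none)] -> total=17
Click 3 (5,4) count=1: revealed 1 new [(5,4)] -> total=18

Answer: 18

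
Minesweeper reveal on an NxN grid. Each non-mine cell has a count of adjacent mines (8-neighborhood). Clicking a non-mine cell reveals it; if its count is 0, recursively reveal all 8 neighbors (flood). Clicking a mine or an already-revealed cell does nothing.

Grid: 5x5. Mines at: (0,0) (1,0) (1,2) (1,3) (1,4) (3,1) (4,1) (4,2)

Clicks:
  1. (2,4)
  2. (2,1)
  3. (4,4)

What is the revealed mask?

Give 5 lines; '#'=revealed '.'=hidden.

Answer: .....
.....
.#.##
...##
...##

Derivation:
Click 1 (2,4) count=2: revealed 1 new [(2,4)] -> total=1
Click 2 (2,1) count=3: revealed 1 new [(2,1)] -> total=2
Click 3 (4,4) count=0: revealed 5 new [(2,3) (3,3) (3,4) (4,3) (4,4)] -> total=7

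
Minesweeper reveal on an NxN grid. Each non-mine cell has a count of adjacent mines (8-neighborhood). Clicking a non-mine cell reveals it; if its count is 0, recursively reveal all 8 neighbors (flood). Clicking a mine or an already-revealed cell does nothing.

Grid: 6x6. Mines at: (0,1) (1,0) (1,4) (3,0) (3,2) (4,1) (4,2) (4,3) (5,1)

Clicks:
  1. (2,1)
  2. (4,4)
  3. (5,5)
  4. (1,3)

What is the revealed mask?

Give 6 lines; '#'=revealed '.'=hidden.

Answer: ......
...#..
.#..##
....##
....##
....##

Derivation:
Click 1 (2,1) count=3: revealed 1 new [(2,1)] -> total=1
Click 2 (4,4) count=1: revealed 1 new [(4,4)] -> total=2
Click 3 (5,5) count=0: revealed 7 new [(2,4) (2,5) (3,4) (3,5) (4,5) (5,4) (5,5)] -> total=9
Click 4 (1,3) count=1: revealed 1 new [(1,3)] -> total=10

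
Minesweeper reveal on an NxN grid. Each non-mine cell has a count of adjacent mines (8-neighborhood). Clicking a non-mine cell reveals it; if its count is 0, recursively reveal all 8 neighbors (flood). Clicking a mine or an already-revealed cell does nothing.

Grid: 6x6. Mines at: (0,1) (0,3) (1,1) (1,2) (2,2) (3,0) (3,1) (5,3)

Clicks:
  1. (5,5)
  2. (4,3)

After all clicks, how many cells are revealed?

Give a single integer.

Click 1 (5,5) count=0: revealed 16 new [(0,4) (0,5) (1,3) (1,4) (1,5) (2,3) (2,4) (2,5) (3,3) (3,4) (3,5) (4,3) (4,4) (4,5) (5,4) (5,5)] -> total=16
Click 2 (4,3) count=1: revealed 0 new [(none)] -> total=16

Answer: 16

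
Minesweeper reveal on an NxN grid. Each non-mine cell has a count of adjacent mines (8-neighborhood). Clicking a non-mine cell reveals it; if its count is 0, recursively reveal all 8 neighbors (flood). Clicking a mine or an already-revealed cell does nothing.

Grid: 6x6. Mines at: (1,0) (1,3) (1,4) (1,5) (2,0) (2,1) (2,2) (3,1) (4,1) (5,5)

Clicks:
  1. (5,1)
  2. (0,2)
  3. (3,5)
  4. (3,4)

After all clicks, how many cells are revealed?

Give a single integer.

Click 1 (5,1) count=1: revealed 1 new [(5,1)] -> total=1
Click 2 (0,2) count=1: revealed 1 new [(0,2)] -> total=2
Click 3 (3,5) count=0: revealed 14 new [(2,3) (2,4) (2,5) (3,2) (3,3) (3,4) (3,5) (4,2) (4,3) (4,4) (4,5) (5,2) (5,3) (5,4)] -> total=16
Click 4 (3,4) count=0: revealed 0 new [(none)] -> total=16

Answer: 16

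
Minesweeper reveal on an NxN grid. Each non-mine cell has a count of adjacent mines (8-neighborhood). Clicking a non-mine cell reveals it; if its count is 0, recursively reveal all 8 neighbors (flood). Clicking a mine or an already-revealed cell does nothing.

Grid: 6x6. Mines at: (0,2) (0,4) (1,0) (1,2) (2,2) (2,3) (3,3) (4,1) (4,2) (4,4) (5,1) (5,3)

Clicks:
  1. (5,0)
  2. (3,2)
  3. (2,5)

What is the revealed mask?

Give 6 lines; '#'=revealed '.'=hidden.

Answer: ......
....##
....##
..#.##
......
#.....

Derivation:
Click 1 (5,0) count=2: revealed 1 new [(5,0)] -> total=1
Click 2 (3,2) count=5: revealed 1 new [(3,2)] -> total=2
Click 3 (2,5) count=0: revealed 6 new [(1,4) (1,5) (2,4) (2,5) (3,4) (3,5)] -> total=8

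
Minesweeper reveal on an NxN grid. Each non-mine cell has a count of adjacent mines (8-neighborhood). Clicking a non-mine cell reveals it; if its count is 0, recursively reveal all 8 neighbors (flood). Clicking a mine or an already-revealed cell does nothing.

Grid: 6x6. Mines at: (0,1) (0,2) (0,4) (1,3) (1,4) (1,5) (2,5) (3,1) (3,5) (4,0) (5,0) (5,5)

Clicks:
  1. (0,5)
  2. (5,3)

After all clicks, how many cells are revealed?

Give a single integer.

Answer: 15

Derivation:
Click 1 (0,5) count=3: revealed 1 new [(0,5)] -> total=1
Click 2 (5,3) count=0: revealed 14 new [(2,2) (2,3) (2,4) (3,2) (3,3) (3,4) (4,1) (4,2) (4,3) (4,4) (5,1) (5,2) (5,3) (5,4)] -> total=15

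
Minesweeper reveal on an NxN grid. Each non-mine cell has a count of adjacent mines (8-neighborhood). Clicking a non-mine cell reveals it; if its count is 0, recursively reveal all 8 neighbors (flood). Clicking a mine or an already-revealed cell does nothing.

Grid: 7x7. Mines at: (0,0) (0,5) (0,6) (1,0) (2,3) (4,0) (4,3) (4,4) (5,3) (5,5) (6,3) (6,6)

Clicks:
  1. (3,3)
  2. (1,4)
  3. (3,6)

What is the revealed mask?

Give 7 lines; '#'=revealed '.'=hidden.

Click 1 (3,3) count=3: revealed 1 new [(3,3)] -> total=1
Click 2 (1,4) count=2: revealed 1 new [(1,4)] -> total=2
Click 3 (3,6) count=0: revealed 10 new [(1,5) (1,6) (2,4) (2,5) (2,6) (3,4) (3,5) (3,6) (4,5) (4,6)] -> total=12

Answer: .......
....###
....###
...####
.....##
.......
.......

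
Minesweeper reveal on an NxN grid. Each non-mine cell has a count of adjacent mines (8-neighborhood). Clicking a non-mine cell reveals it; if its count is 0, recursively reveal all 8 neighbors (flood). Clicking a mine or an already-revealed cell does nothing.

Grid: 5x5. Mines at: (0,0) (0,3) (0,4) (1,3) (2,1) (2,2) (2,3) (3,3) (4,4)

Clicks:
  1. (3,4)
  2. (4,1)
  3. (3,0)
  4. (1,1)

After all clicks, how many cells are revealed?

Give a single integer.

Click 1 (3,4) count=3: revealed 1 new [(3,4)] -> total=1
Click 2 (4,1) count=0: revealed 6 new [(3,0) (3,1) (3,2) (4,0) (4,1) (4,2)] -> total=7
Click 3 (3,0) count=1: revealed 0 new [(none)] -> total=7
Click 4 (1,1) count=3: revealed 1 new [(1,1)] -> total=8

Answer: 8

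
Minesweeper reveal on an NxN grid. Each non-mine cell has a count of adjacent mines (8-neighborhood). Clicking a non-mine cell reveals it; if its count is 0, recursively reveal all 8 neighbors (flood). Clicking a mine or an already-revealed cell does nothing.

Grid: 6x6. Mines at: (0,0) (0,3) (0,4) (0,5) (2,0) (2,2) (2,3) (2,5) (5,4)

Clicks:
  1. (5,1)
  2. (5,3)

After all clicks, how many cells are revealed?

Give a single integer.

Answer: 12

Derivation:
Click 1 (5,1) count=0: revealed 12 new [(3,0) (3,1) (3,2) (3,3) (4,0) (4,1) (4,2) (4,3) (5,0) (5,1) (5,2) (5,3)] -> total=12
Click 2 (5,3) count=1: revealed 0 new [(none)] -> total=12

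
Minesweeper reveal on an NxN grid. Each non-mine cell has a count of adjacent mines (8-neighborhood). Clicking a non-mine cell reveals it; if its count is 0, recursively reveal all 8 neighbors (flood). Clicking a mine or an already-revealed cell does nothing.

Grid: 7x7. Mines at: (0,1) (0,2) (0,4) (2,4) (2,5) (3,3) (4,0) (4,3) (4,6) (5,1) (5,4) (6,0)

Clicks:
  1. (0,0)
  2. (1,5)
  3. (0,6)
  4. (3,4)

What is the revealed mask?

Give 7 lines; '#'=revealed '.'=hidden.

Answer: #....##
.....##
.......
....#..
.......
.......
.......

Derivation:
Click 1 (0,0) count=1: revealed 1 new [(0,0)] -> total=1
Click 2 (1,5) count=3: revealed 1 new [(1,5)] -> total=2
Click 3 (0,6) count=0: revealed 3 new [(0,5) (0,6) (1,6)] -> total=5
Click 4 (3,4) count=4: revealed 1 new [(3,4)] -> total=6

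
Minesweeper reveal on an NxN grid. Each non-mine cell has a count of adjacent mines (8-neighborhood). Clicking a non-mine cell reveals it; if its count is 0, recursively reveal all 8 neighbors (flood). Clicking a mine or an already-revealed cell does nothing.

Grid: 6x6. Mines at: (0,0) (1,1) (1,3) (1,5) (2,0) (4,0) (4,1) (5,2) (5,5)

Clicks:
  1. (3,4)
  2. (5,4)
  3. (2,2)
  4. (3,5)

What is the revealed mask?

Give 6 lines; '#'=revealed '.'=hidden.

Click 1 (3,4) count=0: revealed 12 new [(2,2) (2,3) (2,4) (2,5) (3,2) (3,3) (3,4) (3,5) (4,2) (4,3) (4,4) (4,5)] -> total=12
Click 2 (5,4) count=1: revealed 1 new [(5,4)] -> total=13
Click 3 (2,2) count=2: revealed 0 new [(none)] -> total=13
Click 4 (3,5) count=0: revealed 0 new [(none)] -> total=13

Answer: ......
......
..####
..####
..####
....#.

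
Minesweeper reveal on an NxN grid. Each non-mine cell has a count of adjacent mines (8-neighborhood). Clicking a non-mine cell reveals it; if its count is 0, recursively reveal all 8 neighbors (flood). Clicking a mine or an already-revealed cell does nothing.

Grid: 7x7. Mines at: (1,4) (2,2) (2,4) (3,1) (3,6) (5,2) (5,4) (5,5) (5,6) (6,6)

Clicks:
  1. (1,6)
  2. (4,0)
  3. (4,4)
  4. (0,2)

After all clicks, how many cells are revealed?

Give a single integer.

Click 1 (1,6) count=0: revealed 6 new [(0,5) (0,6) (1,5) (1,6) (2,5) (2,6)] -> total=6
Click 2 (4,0) count=1: revealed 1 new [(4,0)] -> total=7
Click 3 (4,4) count=2: revealed 1 new [(4,4)] -> total=8
Click 4 (0,2) count=0: revealed 10 new [(0,0) (0,1) (0,2) (0,3) (1,0) (1,1) (1,2) (1,3) (2,0) (2,1)] -> total=18

Answer: 18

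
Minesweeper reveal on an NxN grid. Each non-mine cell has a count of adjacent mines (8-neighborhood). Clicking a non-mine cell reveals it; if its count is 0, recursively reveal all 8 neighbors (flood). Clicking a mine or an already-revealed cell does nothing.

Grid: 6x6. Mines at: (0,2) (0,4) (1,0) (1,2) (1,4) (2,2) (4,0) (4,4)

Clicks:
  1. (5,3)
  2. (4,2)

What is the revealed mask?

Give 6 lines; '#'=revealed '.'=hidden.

Click 1 (5,3) count=1: revealed 1 new [(5,3)] -> total=1
Click 2 (4,2) count=0: revealed 8 new [(3,1) (3,2) (3,3) (4,1) (4,2) (4,3) (5,1) (5,2)] -> total=9

Answer: ......
......
......
.###..
.###..
.###..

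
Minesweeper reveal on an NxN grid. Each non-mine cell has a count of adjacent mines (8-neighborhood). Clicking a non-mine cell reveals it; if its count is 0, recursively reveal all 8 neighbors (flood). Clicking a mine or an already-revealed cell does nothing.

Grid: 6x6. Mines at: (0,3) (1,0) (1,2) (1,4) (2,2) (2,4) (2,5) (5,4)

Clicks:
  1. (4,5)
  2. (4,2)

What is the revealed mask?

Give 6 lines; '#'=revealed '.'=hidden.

Answer: ......
......
##....
####..
####.#
####..

Derivation:
Click 1 (4,5) count=1: revealed 1 new [(4,5)] -> total=1
Click 2 (4,2) count=0: revealed 14 new [(2,0) (2,1) (3,0) (3,1) (3,2) (3,3) (4,0) (4,1) (4,2) (4,3) (5,0) (5,1) (5,2) (5,3)] -> total=15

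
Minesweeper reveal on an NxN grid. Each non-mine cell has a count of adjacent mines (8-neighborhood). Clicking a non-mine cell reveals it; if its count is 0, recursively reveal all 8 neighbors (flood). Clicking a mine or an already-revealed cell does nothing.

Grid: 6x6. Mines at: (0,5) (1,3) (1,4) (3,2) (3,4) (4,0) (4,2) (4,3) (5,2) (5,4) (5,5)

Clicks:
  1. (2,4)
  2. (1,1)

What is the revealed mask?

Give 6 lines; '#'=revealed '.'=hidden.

Click 1 (2,4) count=3: revealed 1 new [(2,4)] -> total=1
Click 2 (1,1) count=0: revealed 11 new [(0,0) (0,1) (0,2) (1,0) (1,1) (1,2) (2,0) (2,1) (2,2) (3,0) (3,1)] -> total=12

Answer: ###...
###...
###.#.
##....
......
......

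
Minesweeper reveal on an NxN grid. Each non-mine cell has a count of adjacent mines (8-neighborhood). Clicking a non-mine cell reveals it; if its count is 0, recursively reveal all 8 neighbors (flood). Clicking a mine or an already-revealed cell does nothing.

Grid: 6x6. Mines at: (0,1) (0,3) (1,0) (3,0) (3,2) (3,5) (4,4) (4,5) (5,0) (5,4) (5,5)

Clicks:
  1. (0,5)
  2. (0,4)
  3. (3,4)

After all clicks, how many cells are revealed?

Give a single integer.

Answer: 7

Derivation:
Click 1 (0,5) count=0: revealed 6 new [(0,4) (0,5) (1,4) (1,5) (2,4) (2,5)] -> total=6
Click 2 (0,4) count=1: revealed 0 new [(none)] -> total=6
Click 3 (3,4) count=3: revealed 1 new [(3,4)] -> total=7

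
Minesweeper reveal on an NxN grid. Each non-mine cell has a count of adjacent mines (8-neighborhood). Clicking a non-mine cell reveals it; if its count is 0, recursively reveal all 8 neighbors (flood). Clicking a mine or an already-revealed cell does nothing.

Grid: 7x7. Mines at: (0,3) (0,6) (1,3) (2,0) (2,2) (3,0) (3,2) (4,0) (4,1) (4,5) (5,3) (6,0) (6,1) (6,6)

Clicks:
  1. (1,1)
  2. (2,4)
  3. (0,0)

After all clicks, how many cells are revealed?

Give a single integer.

Answer: 7

Derivation:
Click 1 (1,1) count=2: revealed 1 new [(1,1)] -> total=1
Click 2 (2,4) count=1: revealed 1 new [(2,4)] -> total=2
Click 3 (0,0) count=0: revealed 5 new [(0,0) (0,1) (0,2) (1,0) (1,2)] -> total=7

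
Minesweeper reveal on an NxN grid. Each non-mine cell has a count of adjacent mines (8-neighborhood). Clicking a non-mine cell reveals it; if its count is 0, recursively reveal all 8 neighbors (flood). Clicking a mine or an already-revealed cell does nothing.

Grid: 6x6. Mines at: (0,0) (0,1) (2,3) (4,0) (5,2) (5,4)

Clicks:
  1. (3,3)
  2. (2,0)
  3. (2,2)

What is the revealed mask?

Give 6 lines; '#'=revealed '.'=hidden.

Answer: ......
###...
###...
####..
......
......

Derivation:
Click 1 (3,3) count=1: revealed 1 new [(3,3)] -> total=1
Click 2 (2,0) count=0: revealed 9 new [(1,0) (1,1) (1,2) (2,0) (2,1) (2,2) (3,0) (3,1) (3,2)] -> total=10
Click 3 (2,2) count=1: revealed 0 new [(none)] -> total=10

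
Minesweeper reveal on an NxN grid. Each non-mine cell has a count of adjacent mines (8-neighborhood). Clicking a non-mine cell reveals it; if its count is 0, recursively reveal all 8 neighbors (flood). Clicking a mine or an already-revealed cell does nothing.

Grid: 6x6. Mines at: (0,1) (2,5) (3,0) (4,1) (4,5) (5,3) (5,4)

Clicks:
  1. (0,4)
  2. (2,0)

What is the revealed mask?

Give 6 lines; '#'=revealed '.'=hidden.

Answer: ..####
.#####
#####.
.####.
..###.
......

Derivation:
Click 1 (0,4) count=0: revealed 20 new [(0,2) (0,3) (0,4) (0,5) (1,1) (1,2) (1,3) (1,4) (1,5) (2,1) (2,2) (2,3) (2,4) (3,1) (3,2) (3,3) (3,4) (4,2) (4,3) (4,4)] -> total=20
Click 2 (2,0) count=1: revealed 1 new [(2,0)] -> total=21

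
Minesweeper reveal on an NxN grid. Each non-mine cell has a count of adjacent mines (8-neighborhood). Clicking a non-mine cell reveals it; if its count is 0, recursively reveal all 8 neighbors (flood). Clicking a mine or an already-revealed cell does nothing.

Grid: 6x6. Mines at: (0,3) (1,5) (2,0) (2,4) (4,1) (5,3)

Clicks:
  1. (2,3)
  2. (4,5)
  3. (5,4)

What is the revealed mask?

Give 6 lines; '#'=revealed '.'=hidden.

Answer: ......
......
...#..
....##
....##
....##

Derivation:
Click 1 (2,3) count=1: revealed 1 new [(2,3)] -> total=1
Click 2 (4,5) count=0: revealed 6 new [(3,4) (3,5) (4,4) (4,5) (5,4) (5,5)] -> total=7
Click 3 (5,4) count=1: revealed 0 new [(none)] -> total=7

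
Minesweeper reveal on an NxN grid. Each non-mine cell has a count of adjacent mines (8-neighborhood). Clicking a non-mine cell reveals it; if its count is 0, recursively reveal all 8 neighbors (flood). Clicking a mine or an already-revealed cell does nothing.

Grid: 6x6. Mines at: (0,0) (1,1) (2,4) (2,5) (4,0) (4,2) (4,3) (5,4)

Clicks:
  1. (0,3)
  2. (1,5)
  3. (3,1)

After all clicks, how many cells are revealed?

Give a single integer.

Answer: 9

Derivation:
Click 1 (0,3) count=0: revealed 8 new [(0,2) (0,3) (0,4) (0,5) (1,2) (1,3) (1,4) (1,5)] -> total=8
Click 2 (1,5) count=2: revealed 0 new [(none)] -> total=8
Click 3 (3,1) count=2: revealed 1 new [(3,1)] -> total=9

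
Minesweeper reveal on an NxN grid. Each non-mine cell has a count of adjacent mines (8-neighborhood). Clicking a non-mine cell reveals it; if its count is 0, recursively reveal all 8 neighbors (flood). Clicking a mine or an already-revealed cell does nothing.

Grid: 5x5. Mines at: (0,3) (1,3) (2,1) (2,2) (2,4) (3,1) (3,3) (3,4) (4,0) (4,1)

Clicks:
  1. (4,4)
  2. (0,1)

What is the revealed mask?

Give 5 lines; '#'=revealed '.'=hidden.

Click 1 (4,4) count=2: revealed 1 new [(4,4)] -> total=1
Click 2 (0,1) count=0: revealed 6 new [(0,0) (0,1) (0,2) (1,0) (1,1) (1,2)] -> total=7

Answer: ###..
###..
.....
.....
....#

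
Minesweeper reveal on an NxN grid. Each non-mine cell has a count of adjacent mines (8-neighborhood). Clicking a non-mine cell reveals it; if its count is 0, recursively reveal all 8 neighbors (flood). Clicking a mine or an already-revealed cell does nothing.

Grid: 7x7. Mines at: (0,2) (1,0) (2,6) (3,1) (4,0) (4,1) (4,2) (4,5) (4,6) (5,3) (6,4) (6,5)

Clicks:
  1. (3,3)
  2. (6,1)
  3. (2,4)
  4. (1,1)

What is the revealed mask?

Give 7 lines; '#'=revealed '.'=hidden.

Click 1 (3,3) count=1: revealed 1 new [(3,3)] -> total=1
Click 2 (6,1) count=0: revealed 6 new [(5,0) (5,1) (5,2) (6,0) (6,1) (6,2)] -> total=7
Click 3 (2,4) count=0: revealed 16 new [(0,3) (0,4) (0,5) (0,6) (1,2) (1,3) (1,4) (1,5) (1,6) (2,2) (2,3) (2,4) (2,5) (3,2) (3,4) (3,5)] -> total=23
Click 4 (1,1) count=2: revealed 1 new [(1,1)] -> total=24

Answer: ...####
.######
..####.
..####.
.......
###....
###....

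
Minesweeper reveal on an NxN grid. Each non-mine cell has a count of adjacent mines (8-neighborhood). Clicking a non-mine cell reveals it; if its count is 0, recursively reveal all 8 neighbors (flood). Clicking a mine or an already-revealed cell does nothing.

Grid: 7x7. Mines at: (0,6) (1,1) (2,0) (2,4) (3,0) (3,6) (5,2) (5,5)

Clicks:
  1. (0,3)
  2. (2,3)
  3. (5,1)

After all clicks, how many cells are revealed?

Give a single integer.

Click 1 (0,3) count=0: revealed 8 new [(0,2) (0,3) (0,4) (0,5) (1,2) (1,3) (1,4) (1,5)] -> total=8
Click 2 (2,3) count=1: revealed 1 new [(2,3)] -> total=9
Click 3 (5,1) count=1: revealed 1 new [(5,1)] -> total=10

Answer: 10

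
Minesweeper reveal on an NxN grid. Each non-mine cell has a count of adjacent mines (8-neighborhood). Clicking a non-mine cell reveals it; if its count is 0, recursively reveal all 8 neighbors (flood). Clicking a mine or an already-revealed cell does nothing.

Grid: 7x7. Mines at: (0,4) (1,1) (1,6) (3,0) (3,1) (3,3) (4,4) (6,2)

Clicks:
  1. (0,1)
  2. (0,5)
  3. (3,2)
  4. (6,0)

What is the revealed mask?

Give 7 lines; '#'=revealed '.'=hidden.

Answer: .#...#.
.......
.......
..#....
##.....
##.....
##.....

Derivation:
Click 1 (0,1) count=1: revealed 1 new [(0,1)] -> total=1
Click 2 (0,5) count=2: revealed 1 new [(0,5)] -> total=2
Click 3 (3,2) count=2: revealed 1 new [(3,2)] -> total=3
Click 4 (6,0) count=0: revealed 6 new [(4,0) (4,1) (5,0) (5,1) (6,0) (6,1)] -> total=9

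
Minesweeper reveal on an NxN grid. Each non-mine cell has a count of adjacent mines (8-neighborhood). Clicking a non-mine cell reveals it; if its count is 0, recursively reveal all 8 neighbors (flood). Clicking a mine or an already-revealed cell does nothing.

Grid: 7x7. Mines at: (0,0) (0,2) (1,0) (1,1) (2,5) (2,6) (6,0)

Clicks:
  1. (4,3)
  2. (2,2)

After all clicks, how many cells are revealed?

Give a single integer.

Answer: 35

Derivation:
Click 1 (4,3) count=0: revealed 35 new [(1,2) (1,3) (1,4) (2,0) (2,1) (2,2) (2,3) (2,4) (3,0) (3,1) (3,2) (3,3) (3,4) (3,5) (3,6) (4,0) (4,1) (4,2) (4,3) (4,4) (4,5) (4,6) (5,0) (5,1) (5,2) (5,3) (5,4) (5,5) (5,6) (6,1) (6,2) (6,3) (6,4) (6,5) (6,6)] -> total=35
Click 2 (2,2) count=1: revealed 0 new [(none)] -> total=35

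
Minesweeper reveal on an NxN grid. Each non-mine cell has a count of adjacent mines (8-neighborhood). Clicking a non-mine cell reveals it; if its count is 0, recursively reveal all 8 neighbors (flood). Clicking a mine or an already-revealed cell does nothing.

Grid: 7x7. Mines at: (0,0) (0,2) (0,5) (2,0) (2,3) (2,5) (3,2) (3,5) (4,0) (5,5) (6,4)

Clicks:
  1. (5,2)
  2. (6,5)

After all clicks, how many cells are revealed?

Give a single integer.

Answer: 12

Derivation:
Click 1 (5,2) count=0: revealed 11 new [(4,1) (4,2) (4,3) (5,0) (5,1) (5,2) (5,3) (6,0) (6,1) (6,2) (6,3)] -> total=11
Click 2 (6,5) count=2: revealed 1 new [(6,5)] -> total=12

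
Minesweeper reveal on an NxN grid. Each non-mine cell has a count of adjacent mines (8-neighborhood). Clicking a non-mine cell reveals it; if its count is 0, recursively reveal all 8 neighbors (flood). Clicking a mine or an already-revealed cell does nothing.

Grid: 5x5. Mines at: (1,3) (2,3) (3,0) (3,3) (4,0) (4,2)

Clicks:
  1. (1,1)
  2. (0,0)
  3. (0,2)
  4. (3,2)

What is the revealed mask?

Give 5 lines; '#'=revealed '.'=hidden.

Answer: ###..
###..
###..
..#..
.....

Derivation:
Click 1 (1,1) count=0: revealed 9 new [(0,0) (0,1) (0,2) (1,0) (1,1) (1,2) (2,0) (2,1) (2,2)] -> total=9
Click 2 (0,0) count=0: revealed 0 new [(none)] -> total=9
Click 3 (0,2) count=1: revealed 0 new [(none)] -> total=9
Click 4 (3,2) count=3: revealed 1 new [(3,2)] -> total=10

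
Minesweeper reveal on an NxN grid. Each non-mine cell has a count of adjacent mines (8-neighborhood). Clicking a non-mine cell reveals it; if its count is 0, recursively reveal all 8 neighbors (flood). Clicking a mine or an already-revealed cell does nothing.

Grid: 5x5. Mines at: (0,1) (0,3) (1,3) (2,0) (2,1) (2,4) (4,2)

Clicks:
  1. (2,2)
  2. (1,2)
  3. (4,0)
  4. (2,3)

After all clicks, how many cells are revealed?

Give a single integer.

Click 1 (2,2) count=2: revealed 1 new [(2,2)] -> total=1
Click 2 (1,2) count=4: revealed 1 new [(1,2)] -> total=2
Click 3 (4,0) count=0: revealed 4 new [(3,0) (3,1) (4,0) (4,1)] -> total=6
Click 4 (2,3) count=2: revealed 1 new [(2,3)] -> total=7

Answer: 7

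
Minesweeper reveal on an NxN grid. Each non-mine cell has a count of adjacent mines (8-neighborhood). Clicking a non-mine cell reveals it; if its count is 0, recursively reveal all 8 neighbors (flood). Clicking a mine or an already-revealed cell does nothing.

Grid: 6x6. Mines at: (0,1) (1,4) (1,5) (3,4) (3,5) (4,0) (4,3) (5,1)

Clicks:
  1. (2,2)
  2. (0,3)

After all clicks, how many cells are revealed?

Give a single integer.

Answer: 13

Derivation:
Click 1 (2,2) count=0: revealed 12 new [(1,0) (1,1) (1,2) (1,3) (2,0) (2,1) (2,2) (2,3) (3,0) (3,1) (3,2) (3,3)] -> total=12
Click 2 (0,3) count=1: revealed 1 new [(0,3)] -> total=13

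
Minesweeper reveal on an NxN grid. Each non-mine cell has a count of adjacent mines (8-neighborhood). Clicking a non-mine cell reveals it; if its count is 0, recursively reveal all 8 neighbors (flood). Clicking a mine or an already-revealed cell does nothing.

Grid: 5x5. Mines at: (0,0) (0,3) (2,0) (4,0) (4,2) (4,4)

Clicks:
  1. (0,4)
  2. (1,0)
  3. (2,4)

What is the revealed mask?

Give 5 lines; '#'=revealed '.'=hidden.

Click 1 (0,4) count=1: revealed 1 new [(0,4)] -> total=1
Click 2 (1,0) count=2: revealed 1 new [(1,0)] -> total=2
Click 3 (2,4) count=0: revealed 12 new [(1,1) (1,2) (1,3) (1,4) (2,1) (2,2) (2,3) (2,4) (3,1) (3,2) (3,3) (3,4)] -> total=14

Answer: ....#
#####
.####
.####
.....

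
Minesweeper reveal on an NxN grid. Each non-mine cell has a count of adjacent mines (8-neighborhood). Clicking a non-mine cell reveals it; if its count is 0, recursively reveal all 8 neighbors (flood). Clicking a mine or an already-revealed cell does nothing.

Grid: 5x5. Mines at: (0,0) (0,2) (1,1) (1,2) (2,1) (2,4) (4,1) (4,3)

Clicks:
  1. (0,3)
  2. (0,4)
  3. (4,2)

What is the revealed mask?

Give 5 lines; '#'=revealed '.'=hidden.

Click 1 (0,3) count=2: revealed 1 new [(0,3)] -> total=1
Click 2 (0,4) count=0: revealed 3 new [(0,4) (1,3) (1,4)] -> total=4
Click 3 (4,2) count=2: revealed 1 new [(4,2)] -> total=5

Answer: ...##
...##
.....
.....
..#..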